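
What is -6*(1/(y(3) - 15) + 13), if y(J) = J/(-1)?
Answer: -233/3 ≈ -77.667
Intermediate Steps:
y(J) = -J (y(J) = J*(-1) = -J)
-6*(1/(y(3) - 15) + 13) = -6*(1/(-1*3 - 15) + 13) = -6*(1/(-3 - 15) + 13) = -6*(1/(-18) + 13) = -6*(-1/18 + 13) = -6*233/18 = -233/3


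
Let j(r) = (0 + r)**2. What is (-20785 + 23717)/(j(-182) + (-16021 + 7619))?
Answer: 1466/12361 ≈ 0.11860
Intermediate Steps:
j(r) = r**2
(-20785 + 23717)/(j(-182) + (-16021 + 7619)) = (-20785 + 23717)/((-182)**2 + (-16021 + 7619)) = 2932/(33124 - 8402) = 2932/24722 = 2932*(1/24722) = 1466/12361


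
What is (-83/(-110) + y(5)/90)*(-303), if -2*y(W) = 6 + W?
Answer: -138673/660 ≈ -210.11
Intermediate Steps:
y(W) = -3 - W/2 (y(W) = -(6 + W)/2 = -3 - W/2)
(-83/(-110) + y(5)/90)*(-303) = (-83/(-110) + (-3 - ½*5)/90)*(-303) = (-83*(-1/110) + (-3 - 5/2)*(1/90))*(-303) = (83/110 - 11/2*1/90)*(-303) = (83/110 - 11/180)*(-303) = (1373/1980)*(-303) = -138673/660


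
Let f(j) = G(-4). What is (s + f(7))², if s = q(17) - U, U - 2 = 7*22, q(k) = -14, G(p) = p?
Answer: 30276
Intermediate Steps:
U = 156 (U = 2 + 7*22 = 2 + 154 = 156)
f(j) = -4
s = -170 (s = -14 - 1*156 = -14 - 156 = -170)
(s + f(7))² = (-170 - 4)² = (-174)² = 30276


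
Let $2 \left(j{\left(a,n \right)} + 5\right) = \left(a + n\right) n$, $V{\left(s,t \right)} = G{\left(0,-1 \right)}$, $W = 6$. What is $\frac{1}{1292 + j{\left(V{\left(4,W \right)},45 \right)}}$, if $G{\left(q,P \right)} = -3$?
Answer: $\frac{1}{2232} \approx 0.00044803$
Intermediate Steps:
$V{\left(s,t \right)} = -3$
$j{\left(a,n \right)} = -5 + \frac{n \left(a + n\right)}{2}$ ($j{\left(a,n \right)} = -5 + \frac{\left(a + n\right) n}{2} = -5 + \frac{n \left(a + n\right)}{2}$)
$\frac{1}{1292 + j{\left(V{\left(4,W \right)},45 \right)}} = \frac{1}{1292 + \left(-5 + \frac{45^{2}}{2} + \frac{1}{2} \left(-3\right) 45\right)} = \frac{1}{1292 - -940} = \frac{1}{1292 + 940} = \frac{1}{2232}$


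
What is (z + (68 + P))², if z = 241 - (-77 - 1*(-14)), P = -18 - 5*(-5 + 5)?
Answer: 125316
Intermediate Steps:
P = -18 (P = -18 - 5*0 = -18 + 0 = -18)
z = 304 (z = 241 - (-77 + 14) = 241 - 1*(-63) = 241 + 63 = 304)
(z + (68 + P))² = (304 + (68 - 18))² = (304 + 50)² = 354² = 125316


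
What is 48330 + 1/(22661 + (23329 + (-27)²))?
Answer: 2257929271/46719 ≈ 48330.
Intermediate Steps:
48330 + 1/(22661 + (23329 + (-27)²)) = 48330 + 1/(22661 + (23329 + 729)) = 48330 + 1/(22661 + 24058) = 48330 + 1/46719 = 2257929271/46719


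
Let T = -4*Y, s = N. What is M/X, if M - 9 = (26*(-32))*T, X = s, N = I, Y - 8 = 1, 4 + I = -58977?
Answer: -29961/58981 ≈ -0.50798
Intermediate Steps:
I = -58981 (I = -4 - 58977 = -58981)
Y = 9 (Y = 8 + 1 = 9)
N = -58981
s = -58981
X = -58981
T = -36 (T = -4*9 = -36)
M = 29961 (M = 9 + (26*(-32))*(-36) = 9 - 832*(-36) = 9 + 29952 = 29961)
M/X = 29961/(-58981) = 29961*(-1/58981) = -29961/58981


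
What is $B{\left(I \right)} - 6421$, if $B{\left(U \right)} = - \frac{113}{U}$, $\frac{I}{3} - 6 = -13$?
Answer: $- \frac{134728}{21} \approx -6415.6$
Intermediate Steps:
$I = -21$ ($I = 18 + 3 \left(-13\right) = 18 - 39 = -21$)
$B{\left(I \right)} - 6421 = - \frac{113}{-21} - 6421 = \left(-113\right) \left(- \frac{1}{21}\right) - 6421 = \frac{113}{21} - 6421 = - \frac{134728}{21}$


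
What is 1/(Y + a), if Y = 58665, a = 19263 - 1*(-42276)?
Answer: 1/120204 ≈ 8.3192e-6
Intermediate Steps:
a = 61539 (a = 19263 + 42276 = 61539)
1/(Y + a) = 1/(58665 + 61539) = 1/120204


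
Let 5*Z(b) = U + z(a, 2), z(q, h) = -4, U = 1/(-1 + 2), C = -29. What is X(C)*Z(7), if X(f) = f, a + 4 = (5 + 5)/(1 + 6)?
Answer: 87/5 ≈ 17.400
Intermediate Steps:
a = -18/7 (a = -4 + (5 + 5)/(1 + 6) = -4 + 10/7 = -18/7 ≈ -2.5714)
U = 1 (U = 1/1 = 1)
Z(b) = -⅗ (Z(b) = (1 - 4)/5 = (⅕)*(-3) = -⅗)
X(C)*Z(7) = -29*(-⅗) = 87/5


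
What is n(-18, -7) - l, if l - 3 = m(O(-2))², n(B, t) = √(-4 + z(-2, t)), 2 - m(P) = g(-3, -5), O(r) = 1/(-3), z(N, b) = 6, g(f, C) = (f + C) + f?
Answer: -172 + √2 ≈ -170.59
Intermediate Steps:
g(f, C) = C + 2*f (g(f, C) = (C + f) + f = C + 2*f)
O(r) = -⅓
m(P) = 13 (m(P) = 2 - (-5 + 2*(-3)) = 2 - (-5 - 6) = 2 - 1*(-11) = 2 + 11 = 13)
n(B, t) = √2 (n(B, t) = √(-4 + 6) = √2)
l = 172 (l = 3 + 13² = 3 + 169 = 172)
n(-18, -7) - l = √2 - 1*172 = √2 - 172 = -172 + √2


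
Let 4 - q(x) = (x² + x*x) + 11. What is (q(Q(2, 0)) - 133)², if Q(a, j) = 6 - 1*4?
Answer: 21904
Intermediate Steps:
Q(a, j) = 2 (Q(a, j) = 6 - 4 = 2)
q(x) = -7 - 2*x² (q(x) = 4 - ((x² + x*x) + 11) = 4 - ((x² + x²) + 11) = 4 - (2*x² + 11) = 4 - (11 + 2*x²) = 4 + (-11 - 2*x²) = -7 - 2*x²)
(q(Q(2, 0)) - 133)² = ((-7 - 2*2²) - 133)² = ((-7 - 2*4) - 133)² = ((-7 - 8) - 133)² = (-15 - 133)² = (-148)² = 21904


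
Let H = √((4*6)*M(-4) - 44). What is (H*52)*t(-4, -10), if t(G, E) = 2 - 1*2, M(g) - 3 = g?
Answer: 0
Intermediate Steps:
M(g) = 3 + g
t(G, E) = 0 (t(G, E) = 2 - 2 = 0)
H = 2*I*√17 (H = √((4*6)*(3 - 4) - 44) = √(24*(-1) - 44) = √(-24 - 44) = √(-68) = 2*I*√17 ≈ 8.2462*I)
(H*52)*t(-4, -10) = ((2*I*√17)*52)*0 = (104*I*√17)*0 = 0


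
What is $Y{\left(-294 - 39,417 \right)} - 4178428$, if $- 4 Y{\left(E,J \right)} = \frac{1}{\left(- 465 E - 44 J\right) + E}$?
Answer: $- \frac{2275805880769}{544656} \approx -4.1784 \cdot 10^{6}$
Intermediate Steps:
$Y{\left(E,J \right)} = - \frac{1}{4 \left(- 464 E - 44 J\right)}$ ($Y{\left(E,J \right)} = - \frac{1}{4 \left(\left(- 465 E - 44 J\right) + E\right)} = - \frac{1}{4 \left(- 464 E - 44 J\right)}$)
$Y{\left(-294 - 39,417 \right)} - 4178428 = \frac{1}{16 \left(11 \cdot 417 + 116 \left(-294 - 39\right)\right)} - 4178428 = \frac{1}{16 \left(4587 + 116 \left(-294 - 39\right)\right)} - 4178428 = \frac{1}{16 \left(4587 + 116 \left(-333\right)\right)} - 4178428 = \frac{1}{16 \left(4587 - 38628\right)} - 4178428 = \frac{1}{16 \left(-34041\right)} - 4178428 = \frac{1}{16} \left(- \frac{1}{34041}\right) - 4178428 = - \frac{1}{544656} - 4178428 = - \frac{2275805880769}{544656}$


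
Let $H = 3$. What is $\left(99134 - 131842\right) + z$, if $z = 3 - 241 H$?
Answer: $-33428$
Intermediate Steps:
$z = -720$ ($z = 3 - 723 = -720$)
$\left(99134 - 131842\right) + z = \left(99134 - 131842\right) - 720 = -32708 - 720 = -33428$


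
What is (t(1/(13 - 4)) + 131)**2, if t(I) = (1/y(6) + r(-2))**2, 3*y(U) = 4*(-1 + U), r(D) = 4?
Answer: 3515185521/160000 ≈ 21970.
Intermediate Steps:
y(U) = -4/3 + 4*U/3 (y(U) = (4*(-1 + U))/3 = (-4 + 4*U)/3 = -4/3 + 4*U/3)
t(I) = 6889/400 (t(I) = (1/(-4/3 + (4/3)*6) + 4)**2 = (1/(-4/3 + 8) + 4)**2 = (1/(20/3) + 4)**2 = (1*(3/20) + 4)**2 = (3/20 + 4)**2 = (83/20)**2 = 6889/400)
(t(1/(13 - 4)) + 131)**2 = (6889/400 + 131)**2 = (59289/400)**2 = 3515185521/160000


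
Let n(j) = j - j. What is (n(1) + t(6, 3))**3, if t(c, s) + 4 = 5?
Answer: 1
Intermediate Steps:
n(j) = 0
t(c, s) = 1 (t(c, s) = -4 + 5 = 1)
(n(1) + t(6, 3))**3 = (0 + 1)**3 = 1**3 = 1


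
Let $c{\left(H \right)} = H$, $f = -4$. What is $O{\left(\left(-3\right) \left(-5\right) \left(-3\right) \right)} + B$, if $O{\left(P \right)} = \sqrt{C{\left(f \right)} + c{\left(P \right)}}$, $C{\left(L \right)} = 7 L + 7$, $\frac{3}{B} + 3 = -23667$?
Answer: $- \frac{1}{7890} + i \sqrt{66} \approx -0.00012674 + 8.124 i$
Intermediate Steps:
$B = - \frac{1}{7890}$ ($B = \frac{3}{-3 - 23667} = \frac{3}{-23670} = 3 \left(- \frac{1}{23670}\right) = - \frac{1}{7890} \approx -0.00012674$)
$C{\left(L \right)} = 7 + 7 L$
$O{\left(P \right)} = \sqrt{-21 + P}$ ($O{\left(P \right)} = \sqrt{\left(7 + 7 \left(-4\right)\right) + P} = \sqrt{\left(7 - 28\right) + P} = \sqrt{-21 + P}$)
$O{\left(\left(-3\right) \left(-5\right) \left(-3\right) \right)} + B = \sqrt{-21 + \left(-3\right) \left(-5\right) \left(-3\right)} - \frac{1}{7890} = \sqrt{-21 + 15 \left(-3\right)} - \frac{1}{7890} = \sqrt{-21 - 45} - \frac{1}{7890} = \sqrt{-66} - \frac{1}{7890} = i \sqrt{66} - \frac{1}{7890} = - \frac{1}{7890} + i \sqrt{66}$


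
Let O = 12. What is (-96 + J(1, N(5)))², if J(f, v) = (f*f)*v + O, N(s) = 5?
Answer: 6241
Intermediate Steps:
J(f, v) = 12 + v*f² (J(f, v) = (f*f)*v + 12 = f²*v + 12 = v*f² + 12 = 12 + v*f²)
(-96 + J(1, N(5)))² = (-96 + (12 + 5*1²))² = (-96 + (12 + 5*1))² = (-96 + (12 + 5))² = (-96 + 17)² = (-79)² = 6241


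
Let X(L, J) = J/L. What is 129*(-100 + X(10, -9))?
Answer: -130161/10 ≈ -13016.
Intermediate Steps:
129*(-100 + X(10, -9)) = 129*(-100 - 9/10) = 129*(-1009/10) = -130161/10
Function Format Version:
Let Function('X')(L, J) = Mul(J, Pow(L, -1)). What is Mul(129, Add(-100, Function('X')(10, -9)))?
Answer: Rational(-130161, 10) ≈ -13016.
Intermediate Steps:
Mul(129, Add(-100, Function('X')(10, -9))) = Mul(129, Add(-100, Mul(-9, Pow(10, -1)))) = Mul(129, Add(-100, Mul(-9, Rational(1, 10)))) = Mul(129, Add(-100, Rational(-9, 10))) = Mul(129, Rational(-1009, 10)) = Rational(-130161, 10)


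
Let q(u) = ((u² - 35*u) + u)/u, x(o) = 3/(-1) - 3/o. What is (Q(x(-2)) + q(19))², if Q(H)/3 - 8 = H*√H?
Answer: 405/8 - 81*I*√6/2 ≈ 50.625 - 99.204*I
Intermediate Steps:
x(o) = -3 - 3/o (x(o) = 3*(-1) - 3/o = -3 - 3/o)
Q(H) = 24 + 3*H^(3/2) (Q(H) = 24 + 3*(H*√H) = 24 + 3*H^(3/2))
q(u) = (u² - 34*u)/u
(Q(x(-2)) + q(19))² = ((24 + 3*(-3 - 3/(-2))^(3/2)) + (-34 + 19))² = ((24 + 3*(-3 - 3*(-½))^(3/2)) - 15)² = ((24 + 3*(-3 + 3/2)^(3/2)) - 15)² = ((24 + 3*(-3/2)^(3/2)) - 15)² = ((24 + 3*(-3*I*√6/4)) - 15)² = ((24 - 9*I*√6/4) - 15)² = (9 - 9*I*√6/4)²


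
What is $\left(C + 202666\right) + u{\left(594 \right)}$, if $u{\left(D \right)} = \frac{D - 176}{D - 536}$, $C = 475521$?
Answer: $\frac{19667632}{29} \approx 6.7819 \cdot 10^{5}$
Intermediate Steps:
$u{\left(D \right)} = \frac{-176 + D}{-536 + D}$
$\left(C + 202666\right) + u{\left(594 \right)} = \left(475521 + 202666\right) + \frac{-176 + 594}{-536 + 594} = 678187 + \frac{1}{58} \cdot 418 = 678187 + \frac{209}{29} = \frac{19667632}{29}$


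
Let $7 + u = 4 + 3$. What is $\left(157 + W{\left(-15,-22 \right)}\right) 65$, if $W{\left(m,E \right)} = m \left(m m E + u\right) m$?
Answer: $-72383545$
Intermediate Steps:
$u = 0$ ($u = -7 + \left(4 + 3\right) = -7 + 7 = 0$)
$W{\left(m,E \right)} = E m^{4}$ ($W{\left(m,E \right)} = m \left(m m E + 0\right) m = m \left(m^{2} E + 0\right) m = m \left(E m^{2} + 0\right) m = m E m^{2} m = E m^{3} m = E m^{4}$)
$\left(157 + W{\left(-15,-22 \right)}\right) 65 = \left(157 - 22 \left(-15\right)^{4}\right) 65 = \left(157 - 1113750\right) 65 = \left(-1113593\right) 65 = -72383545$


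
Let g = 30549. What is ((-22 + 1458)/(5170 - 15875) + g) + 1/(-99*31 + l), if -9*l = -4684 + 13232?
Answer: 11828189155576/387189145 ≈ 30549.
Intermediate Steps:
l = -8548/9 (l = -(-4684 + 13232)/9 = -1/9*8548 = -8548/9 ≈ -949.78)
((-22 + 1458)/(5170 - 15875) + g) + 1/(-99*31 + l) = ((-22 + 1458)/(5170 - 15875) + 30549) + 1/(-99*31 - 8548/9) = (1436/(-10705) + 30549) + 1/(-3069 - 8548/9) = (1436*(-1/10705) + 30549) + 1/(-36169/9) = (-1436/10705 + 30549) - 9/36169 = 327025609/10705 - 9/36169 = 11828189155576/387189145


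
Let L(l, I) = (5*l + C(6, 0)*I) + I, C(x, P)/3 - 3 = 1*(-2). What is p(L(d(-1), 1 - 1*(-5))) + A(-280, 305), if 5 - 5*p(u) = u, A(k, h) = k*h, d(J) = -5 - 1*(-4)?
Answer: -427014/5 ≈ -85403.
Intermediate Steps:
d(J) = -1 (d(J) = -5 + 4 = -1)
C(x, P) = 3 (C(x, P) = 9 + 3*(1*(-2)) = 9 + 3*(-2) = 9 - 6 = 3)
L(l, I) = 4*I + 5*l (L(l, I) = (5*l + 3*I) + I = (3*I + 5*l) + I = 4*I + 5*l)
A(k, h) = h*k
p(u) = 1 - u/5
p(L(d(-1), 1 - 1*(-5))) + A(-280, 305) = (1 - (4*(1 - 1*(-5)) + 5*(-1))/5) + 305*(-280) = (1 - (4*(1 + 5) - 5)/5) - 85400 = (1 - (4*6 - 5)/5) - 85400 = (1 - (24 - 5)/5) - 85400 = (1 - ⅕*19) - 85400 = (1 - 19/5) - 85400 = -14/5 - 85400 = -427014/5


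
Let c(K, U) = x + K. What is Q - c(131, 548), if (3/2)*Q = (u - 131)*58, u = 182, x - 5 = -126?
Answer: 1962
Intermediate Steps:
x = -121 (x = 5 - 126 = -121)
c(K, U) = -121 + K
Q = 1972 (Q = 2*((182 - 131)*58)/3 = 2*(51*58)/3 = (⅔)*2958 = 1972)
Q - c(131, 548) = 1972 - (-121 + 131) = 1972 - 1*10 = 1972 - 10 = 1962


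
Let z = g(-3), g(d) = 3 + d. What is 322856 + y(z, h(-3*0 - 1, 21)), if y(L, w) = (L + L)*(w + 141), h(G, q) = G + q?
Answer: 322856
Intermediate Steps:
z = 0 (z = 3 - 3 = 0)
y(L, w) = 2*L*(141 + w) (y(L, w) = (2*L)*(141 + w) = 2*L*(141 + w))
322856 + y(z, h(-3*0 - 1, 21)) = 322856 + 2*0*(141 + ((-3*0 - 1) + 21)) = 322856 + 2*0*(141 + ((0 - 1) + 21)) = 322856 + 2*0*(141 + (-1 + 21)) = 322856 + 2*0*(141 + 20) = 322856 + 2*0*161 = 322856 + 0 = 322856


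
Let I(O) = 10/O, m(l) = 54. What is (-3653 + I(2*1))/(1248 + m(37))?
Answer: -608/217 ≈ -2.8018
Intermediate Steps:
(-3653 + I(2*1))/(1248 + m(37)) = (-3653 + 10/((2*1)))/(1248 + 54) = (-3653 + 10/2)/1302 = (-3653 + 10*(½))*(1/1302) = (-3653 + 5)*(1/1302) = -3648*1/1302 = -608/217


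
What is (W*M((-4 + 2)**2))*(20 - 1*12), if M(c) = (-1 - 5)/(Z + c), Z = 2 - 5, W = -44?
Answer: 2112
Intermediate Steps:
Z = -3
M(c) = -6/(-3 + c) (M(c) = (-1 - 5)/(-3 + c) = -6/(-3 + c))
(W*M((-4 + 2)**2))*(20 - 1*12) = (-(-264)/(-3 + (-4 + 2)**2))*(20 - 1*12) = (-(-264)/(-3 + (-2)**2))*(20 - 12) = -(-264)/(-3 + 4)*8 = -(-264)/1*8 = -(-264)*8 = -44*(-6)*8 = 264*8 = 2112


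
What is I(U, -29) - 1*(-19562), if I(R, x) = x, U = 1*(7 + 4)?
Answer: 19533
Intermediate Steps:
U = 11 (U = 1*11 = 11)
I(U, -29) - 1*(-19562) = -29 - 1*(-19562) = -29 + 19562 = 19533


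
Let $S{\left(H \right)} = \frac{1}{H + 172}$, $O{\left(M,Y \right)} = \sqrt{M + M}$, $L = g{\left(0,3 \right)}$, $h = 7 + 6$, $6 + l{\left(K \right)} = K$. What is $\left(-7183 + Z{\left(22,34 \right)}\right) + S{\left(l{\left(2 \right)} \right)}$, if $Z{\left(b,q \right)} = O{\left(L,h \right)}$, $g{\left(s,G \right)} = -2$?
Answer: $- \frac{1206743}{168} + 2 i \approx -7183.0 + 2.0 i$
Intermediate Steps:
$l{\left(K \right)} = -6 + K$
$h = 13$
$L = -2$
$O{\left(M,Y \right)} = \sqrt{2} \sqrt{M}$ ($O{\left(M,Y \right)} = \sqrt{2 M} = \sqrt{2} \sqrt{M}$)
$S{\left(H \right)} = \frac{1}{172 + H}$
$Z{\left(b,q \right)} = 2 i$ ($Z{\left(b,q \right)} = \sqrt{2} \sqrt{-2} = \sqrt{2} i \sqrt{2} = 2 i$)
$\left(-7183 + Z{\left(22,34 \right)}\right) + S{\left(l{\left(2 \right)} \right)} = \left(-7183 + 2 i\right) + \frac{1}{172 + \left(-6 + 2\right)} = \left(-7183 + 2 i\right) + \frac{1}{172 - 4} = \left(-7183 + 2 i\right) + \frac{1}{168} = - \frac{1206743}{168} + 2 i$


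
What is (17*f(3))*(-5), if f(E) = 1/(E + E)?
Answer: -85/6 ≈ -14.167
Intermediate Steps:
f(E) = 1/(2*E)
(17*f(3))*(-5) = (17*((1/2)/3))*(-5) = (17*((1/2)*(1/3)))*(-5) = (17*(1/6))*(-5) = (17/6)*(-5) = -85/6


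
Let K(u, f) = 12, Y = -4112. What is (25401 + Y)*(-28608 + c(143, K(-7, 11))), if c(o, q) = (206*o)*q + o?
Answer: 6919584959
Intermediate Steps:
c(o, q) = o + 206*o*q (c(o, q) = 206*o*q + o = o + 206*o*q)
(25401 + Y)*(-28608 + c(143, K(-7, 11))) = (25401 - 4112)*(-28608 + 143*(1 + 206*12)) = 21289*(-28608 + 143*(1 + 2472)) = 21289*(-28608 + 143*2473) = 21289*(-28608 + 353639) = 21289*325031 = 6919584959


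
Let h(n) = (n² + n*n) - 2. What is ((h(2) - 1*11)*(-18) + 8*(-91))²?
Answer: 407044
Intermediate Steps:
h(n) = -2 + 2*n² (h(n) = (n² + n²) - 2 = 2*n² - 2 = -2 + 2*n²)
((h(2) - 1*11)*(-18) + 8*(-91))² = (((-2 + 2*2²) - 1*11)*(-18) + 8*(-91))² = (((-2 + 2*4) - 11)*(-18) - 728)² = (((-2 + 8) - 11)*(-18) - 728)² = ((6 - 11)*(-18) - 728)² = (-5*(-18) - 728)² = (90 - 728)² = (-638)² = 407044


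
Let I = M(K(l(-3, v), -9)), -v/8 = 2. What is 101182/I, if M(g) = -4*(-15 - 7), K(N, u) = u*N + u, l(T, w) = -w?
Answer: 50591/44 ≈ 1149.8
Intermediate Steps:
v = -16 (v = -8*2 = -16)
K(N, u) = u + N*u (K(N, u) = N*u + u = u + N*u)
M(g) = 88 (M(g) = -4*(-22) = 88)
I = 88
101182/I = 101182/88 = 101182*(1/88) = 50591/44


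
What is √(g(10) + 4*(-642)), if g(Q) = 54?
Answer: I*√2514 ≈ 50.14*I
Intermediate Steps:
√(g(10) + 4*(-642)) = √(54 + 4*(-642)) = √(54 - 2568) = √(-2514) = I*√2514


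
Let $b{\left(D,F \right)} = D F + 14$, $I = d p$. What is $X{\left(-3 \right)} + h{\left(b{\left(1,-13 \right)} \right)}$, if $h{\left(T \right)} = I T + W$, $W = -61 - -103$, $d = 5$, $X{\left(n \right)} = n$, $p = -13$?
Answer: $-26$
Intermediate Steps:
$I = -65$ ($I = 5 \left(-13\right) = -65$)
$W = 42$ ($W = -61 + 103 = 42$)
$b{\left(D,F \right)} = 14 + D F$
$h{\left(T \right)} = 42 - 65 T$ ($h{\left(T \right)} = - 65 T + 42 = 42 - 65 T$)
$X{\left(-3 \right)} + h{\left(b{\left(1,-13 \right)} \right)} = -3 + \left(42 - 65 \left(14 + 1 \left(-13\right)\right)\right) = -3 + \left(42 - 65 \left(14 - 13\right)\right) = -3 + \left(42 - 65\right) = -3 - 23 = -26$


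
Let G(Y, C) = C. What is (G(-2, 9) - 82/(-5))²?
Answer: 16129/25 ≈ 645.16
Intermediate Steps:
(G(-2, 9) - 82/(-5))² = (9 - 82/(-5))² = (9 - 82*(-⅕))² = (9 + 82/5)² = (127/5)² = 16129/25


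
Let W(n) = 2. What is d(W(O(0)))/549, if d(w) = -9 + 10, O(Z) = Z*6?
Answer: 1/549 ≈ 0.0018215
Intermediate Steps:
O(Z) = 6*Z
d(w) = 1
d(W(O(0)))/549 = 1/549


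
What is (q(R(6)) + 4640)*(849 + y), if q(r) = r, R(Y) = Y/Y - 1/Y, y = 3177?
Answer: 18683995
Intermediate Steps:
R(Y) = 1 - 1/Y
(q(R(6)) + 4640)*(849 + y) = ((-1 + 6)/6 + 4640)*(849 + 3177) = ((⅙)*5 + 4640)*4026 = (⅚ + 4640)*4026 = (27845/6)*4026 = 18683995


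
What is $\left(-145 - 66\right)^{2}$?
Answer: $44521$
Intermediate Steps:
$\left(-145 - 66\right)^{2} = \left(-211\right)^{2} = 44521$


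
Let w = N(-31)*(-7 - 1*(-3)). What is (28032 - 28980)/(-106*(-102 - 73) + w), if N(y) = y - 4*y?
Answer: -474/9089 ≈ -0.052151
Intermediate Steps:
N(y) = -3*y
w = -372 (w = (-3*(-31))*(-7 - 1*(-3)) = 93*(-7 + 3) = 93*(-4) = -372)
(28032 - 28980)/(-106*(-102 - 73) + w) = (28032 - 28980)/(-106*(-102 - 73) - 372) = -948/(-106*(-175) - 372) = -948/(18550 - 372) = -948/18178 = -948*1/18178 = -474/9089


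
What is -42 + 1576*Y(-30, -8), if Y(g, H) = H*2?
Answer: -25258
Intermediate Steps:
Y(g, H) = 2*H
-42 + 1576*Y(-30, -8) = -42 + 1576*(2*(-8)) = -42 + 1576*(-16) = -42 - 25216 = -25258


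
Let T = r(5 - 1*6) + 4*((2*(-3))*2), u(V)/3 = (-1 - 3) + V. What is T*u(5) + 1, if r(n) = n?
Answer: -146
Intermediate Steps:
u(V) = -12 + 3*V (u(V) = 3*((-1 - 3) + V) = 3*(-4 + V) = -12 + 3*V)
T = -49 (T = (5 - 1*6) + 4*((2*(-3))*2) = (5 - 6) + 4*(-6*2) = -1 + 4*(-12) = -1 - 48 = -49)
T*u(5) + 1 = -49*(-12 + 3*5) + 1 = -49*(-12 + 15) + 1 = -49*3 + 1 = -147 + 1 = -146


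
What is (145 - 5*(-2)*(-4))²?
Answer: 11025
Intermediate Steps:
(145 - 5*(-2)*(-4))² = (145 + 10*(-4))² = (145 - 40)² = 105² = 11025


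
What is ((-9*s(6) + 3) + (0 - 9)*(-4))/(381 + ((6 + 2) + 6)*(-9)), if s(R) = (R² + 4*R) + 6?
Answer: -37/17 ≈ -2.1765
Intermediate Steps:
s(R) = 6 + R² + 4*R
((-9*s(6) + 3) + (0 - 9)*(-4))/(381 + ((6 + 2) + 6)*(-9)) = ((-9*(6 + 6² + 4*6) + 3) + (0 - 9)*(-4))/(381 + ((6 + 2) + 6)*(-9)) = ((-9*(6 + 36 + 24) + 3) - 9*(-4))/(381 + (8 + 6)*(-9)) = ((-9*66 + 3) + 36)/(381 + 14*(-9)) = ((-594 + 3) + 36)/(381 - 126) = (-591 + 36)/255 = -555*1/255 = -37/17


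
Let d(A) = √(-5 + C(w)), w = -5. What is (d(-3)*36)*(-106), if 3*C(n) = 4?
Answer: -1272*I*√33 ≈ -7307.1*I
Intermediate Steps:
C(n) = 4/3 (C(n) = (⅓)*4 = 4/3)
d(A) = I*√33/3 (d(A) = √(-5 + 4/3) = √(-11/3) = I*√33/3)
(d(-3)*36)*(-106) = ((I*√33/3)*36)*(-106) = (12*I*√33)*(-106) = -1272*I*√33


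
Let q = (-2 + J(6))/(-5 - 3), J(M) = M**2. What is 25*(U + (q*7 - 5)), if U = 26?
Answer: -875/4 ≈ -218.75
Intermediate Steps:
q = -17/4 (q = (-2 + 6**2)/(-5 - 3) = (-2 + 36)/(-8) = 34*(-1/8) = -17/4 ≈ -4.2500)
25*(U + (q*7 - 5)) = 25*(26 + (-17/4*7 - 5)) = 25*(26 + (-119/4 - 5)) = 25*(26 - 139/4) = 25*(-35/4) = -875/4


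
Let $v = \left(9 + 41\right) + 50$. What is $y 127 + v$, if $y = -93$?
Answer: $-11711$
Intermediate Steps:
$v = 100$ ($v = 50 + 50 = 100$)
$y 127 + v = \left(-93\right) 127 + 100 = -11811 + 100 = -11711$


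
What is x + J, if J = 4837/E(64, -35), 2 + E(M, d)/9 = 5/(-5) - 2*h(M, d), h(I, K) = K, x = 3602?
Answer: 2176843/603 ≈ 3610.0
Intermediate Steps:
E(M, d) = -27 - 18*d (E(M, d) = -18 + 9*(5/(-5) - 2*d) = -18 + 9*(5*(-⅕) - 2*d) = -18 + 9*(-1 - 2*d) = -18 + (-9 - 18*d) = -27 - 18*d)
J = 4837/603 (J = 4837/(-27 - 18*(-35)) = 4837/(-27 + 630) = 4837/603 ≈ 8.0216)
x + J = 3602 + 4837/603 = 2176843/603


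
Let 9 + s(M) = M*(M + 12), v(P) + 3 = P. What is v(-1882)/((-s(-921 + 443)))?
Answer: 1885/222739 ≈ 0.0084628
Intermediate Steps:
v(P) = -3 + P
s(M) = -9 + M*(12 + M) (s(M) = -9 + M*(M + 12) = -9 + M*(12 + M))
v(-1882)/((-s(-921 + 443))) = (-3 - 1882)/((-(-9 + (-921 + 443)² + 12*(-921 + 443)))) = -1885*(-1/(-9 + (-478)² + 12*(-478))) = -1885*(-1/(-9 + 228484 - 5736)) = -1885/((-1*222739)) = -1885/(-222739) = -1885*(-1/222739) = 1885/222739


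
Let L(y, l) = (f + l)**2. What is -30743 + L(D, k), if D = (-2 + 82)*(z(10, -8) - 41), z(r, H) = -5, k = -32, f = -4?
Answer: -29447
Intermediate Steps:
D = -3680 (D = (-2 + 82)*(-5 - 41) = 80*(-46) = -3680)
L(y, l) = (-4 + l)**2
-30743 + L(D, k) = -30743 + (-4 - 32)**2 = -30743 + (-36)**2 = -30743 + 1296 = -29447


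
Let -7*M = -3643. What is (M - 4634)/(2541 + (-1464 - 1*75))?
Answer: -28795/7014 ≈ -4.1054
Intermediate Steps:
M = 3643/7 (M = -⅐*(-3643) = 3643/7 ≈ 520.43)
(M - 4634)/(2541 + (-1464 - 1*75)) = (3643/7 - 4634)/(2541 + (-1464 - 1*75)) = -28795/(7*(2541 + (-1464 - 75))) = -28795/(7*(2541 - 1539)) = -28795/7/1002 = -28795/7*1/1002 = -28795/7014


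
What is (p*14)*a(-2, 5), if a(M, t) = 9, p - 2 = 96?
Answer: 12348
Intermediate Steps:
p = 98 (p = 2 + 96 = 98)
(p*14)*a(-2, 5) = (98*14)*9 = 1372*9 = 12348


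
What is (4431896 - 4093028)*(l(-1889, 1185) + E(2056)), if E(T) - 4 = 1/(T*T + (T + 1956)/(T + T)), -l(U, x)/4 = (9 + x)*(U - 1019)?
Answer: 2272408112032244038720/482832979 ≈ 4.7064e+12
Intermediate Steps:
l(U, x) = -4*(-1019 + U)*(9 + x) (l(U, x) = -4*(9 + x)*(U - 1019) = -4*(9 + x)*(-1019 + U) = -4*(-1019 + U)*(9 + x))
E(T) = 4 + 1/(T² + (1956 + T)/(2*T)) (E(T) = 4 + 1/(T*T + (T + 1956)/(T + T)) = 4 + 1/(T² + (1956 + T)/((2*T))) = 4 + 1/(T² + (1956 + T)*(1/(2*T))) = 4 + 1/(T² + (1956 + T)/(2*T)))
(4431896 - 4093028)*(l(-1889, 1185) + E(2056)) = (4431896 - 4093028)*((36684 - 36*(-1889) + 4076*1185 - 4*(-1889)*1185) + 2*(3912 + 3*2056 + 4*2056³)/(1956 + 2056 + 2*2056³)) = 338868*((36684 + 68004 + 4830060 + 8953860) + 2*(3912 + 6168 + 4*8690991616)/(1956 + 2056 + 2*8690991616)) = 338868*(13888608 + 2*(3912 + 6168 + 34763966464)/(1956 + 2056 + 17381983232)) = 338868*(13888608 + 2*34763976544/17381987244) = 338868*(13888608 + 2*(1/17381987244)*34763976544) = 338868*(13888608 + 17381988272/4345496811) = 338868*(60352919155217360/4345496811) = 2272408112032244038720/482832979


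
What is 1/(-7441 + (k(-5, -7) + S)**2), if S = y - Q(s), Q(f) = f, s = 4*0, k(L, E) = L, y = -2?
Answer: -1/7392 ≈ -0.00013528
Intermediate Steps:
s = 0
S = -2 (S = -2 - 1*0 = -2 + 0 = -2)
1/(-7441 + (k(-5, -7) + S)**2) = 1/(-7441 + (-5 - 2)**2) = 1/(-7441 + (-7)**2) = 1/(-7441 + 49) = 1/(-7392) = -1/7392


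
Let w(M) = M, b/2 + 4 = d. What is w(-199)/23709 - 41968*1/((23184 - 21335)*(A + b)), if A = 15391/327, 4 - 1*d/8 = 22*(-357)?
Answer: -359480510635/41927250068697 ≈ -0.0085739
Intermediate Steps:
d = 62864 (d = 32 - 176*(-357) = 32 - 8*(-7854) = 32 + 62832 = 62864)
b = 125720 (b = -8 + 2*62864 = -8 + 125728 = 125720)
A = 15391/327 (A = 15391*(1/327) = 15391/327 ≈ 47.067)
w(-199)/23709 - 41968*1/((23184 - 21335)*(A + b)) = -199/23709 - 41968*1/((23184 - 21335)*(15391/327 + 125720)) = -199*1/23709 - 41968/(1849*(41125831/327)) = -199/23709 - 41968/76041661519/327 = -199/23709 - 41968*327/76041661519 = -199/23709 - 319152/1768410733 = -359480510635/41927250068697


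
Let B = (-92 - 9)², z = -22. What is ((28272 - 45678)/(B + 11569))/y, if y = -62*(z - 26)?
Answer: -2901/10797920 ≈ -0.00026866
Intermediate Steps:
y = 2976 (y = -62*(-22 - 26) = -62*(-48) = 2976)
B = 10201 (B = (-101)² = 10201)
((28272 - 45678)/(B + 11569))/y = ((28272 - 45678)/(10201 + 11569))/2976 = -17406/21770*(1/2976) = -17406*1/21770*(1/2976) = -8703/10885*1/2976 = -2901/10797920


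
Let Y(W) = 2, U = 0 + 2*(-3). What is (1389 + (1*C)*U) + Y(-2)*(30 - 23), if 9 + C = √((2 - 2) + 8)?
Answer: 1457 - 12*√2 ≈ 1440.0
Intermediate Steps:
U = -6 (U = 0 - 6 = -6)
C = -9 + 2*√2 (C = -9 + √((2 - 2) + 8) = -9 + √(0 + 8) = -9 + √8 = -9 + 2*√2 ≈ -6.1716)
(1389 + (1*C)*U) + Y(-2)*(30 - 23) = (1389 + (1*(-9 + 2*√2))*(-6)) + 2*(30 - 23) = (1389 + (-9 + 2*√2)*(-6)) + 2*7 = (1389 + (54 - 12*√2)) + 14 = (1443 - 12*√2) + 14 = 1457 - 12*√2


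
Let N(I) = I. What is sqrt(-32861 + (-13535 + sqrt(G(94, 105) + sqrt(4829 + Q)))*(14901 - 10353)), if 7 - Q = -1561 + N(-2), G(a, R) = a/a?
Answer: sqrt(-61590041 + 4548*sqrt(1 + 9*sqrt(79))) ≈ 7845.3*I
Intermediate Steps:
G(a, R) = 1
Q = 1570 (Q = 7 - (-1561 - 2) = 7 - 1*(-1563) = 7 + 1563 = 1570)
sqrt(-32861 + (-13535 + sqrt(G(94, 105) + sqrt(4829 + Q)))*(14901 - 10353)) = sqrt(-32861 + (-13535 + sqrt(1 + sqrt(4829 + 1570)))*(14901 - 10353)) = sqrt(-32861 + (-13535 + sqrt(1 + sqrt(6399)))*4548) = sqrt(-32861 + (-13535 + sqrt(1 + 9*sqrt(79)))*4548) = sqrt(-32861 + (-61557180 + 4548*sqrt(1 + 9*sqrt(79)))) = sqrt(-61590041 + 4548*sqrt(1 + 9*sqrt(79)))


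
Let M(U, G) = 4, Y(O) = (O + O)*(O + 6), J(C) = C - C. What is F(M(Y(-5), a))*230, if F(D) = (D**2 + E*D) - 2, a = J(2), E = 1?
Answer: 4140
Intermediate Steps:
J(C) = 0
Y(O) = 2*O*(6 + O) (Y(O) = (2*O)*(6 + O) = 2*O*(6 + O))
a = 0
F(D) = -2 + D + D**2 (F(D) = (D**2 + 1*D) - 2 = (D**2 + D) - 2 = (D + D**2) - 2 = -2 + D + D**2)
F(M(Y(-5), a))*230 = (-2 + 4 + 4**2)*230 = (-2 + 4 + 16)*230 = 18*230 = 4140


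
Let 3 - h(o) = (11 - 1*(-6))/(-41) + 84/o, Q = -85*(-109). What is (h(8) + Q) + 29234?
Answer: 3156337/82 ≈ 38492.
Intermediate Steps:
Q = 9265
h(o) = 140/41 - 84/o (h(o) = 3 - ((11 - 1*(-6))/(-41) + 84/o) = 3 - ((11 + 6)*(-1/41) + 84/o) = 3 - (17*(-1/41) + 84/o) = 3 - (-17/41 + 84/o) = 3 + (17/41 - 84/o) = 140/41 - 84/o)
(h(8) + Q) + 29234 = ((140/41 - 84/8) + 9265) + 29234 = ((140/41 - 84*1/8) + 9265) + 29234 = ((140/41 - 21/2) + 9265) + 29234 = (-581/82 + 9265) + 29234 = 759149/82 + 29234 = 3156337/82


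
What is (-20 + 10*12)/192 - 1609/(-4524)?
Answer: 5287/6032 ≈ 0.87649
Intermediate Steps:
(-20 + 10*12)/192 - 1609/(-4524) = (-20 + 120)*(1/192) - 1609*(-1/4524) = 100*(1/192) + 1609/4524 = 25/48 + 1609/4524 = 5287/6032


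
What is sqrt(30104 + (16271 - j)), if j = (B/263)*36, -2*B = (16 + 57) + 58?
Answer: sqrt(3208332529)/263 ≈ 215.37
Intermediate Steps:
B = -131/2 (B = -((16 + 57) + 58)/2 = -(73 + 58)/2 = -1/2*131 = -131/2 ≈ -65.500)
j = -2358/263 (j = -131/2/263*36 = -131/2*1/263*36 = -131/526*36 = -2358/263 ≈ -8.9658)
sqrt(30104 + (16271 - j)) = sqrt(30104 + (16271 - 1*(-2358/263))) = sqrt(30104 + (16271 + 2358/263)) = sqrt(30104 + 4281631/263) = sqrt(12198983/263) = sqrt(3208332529)/263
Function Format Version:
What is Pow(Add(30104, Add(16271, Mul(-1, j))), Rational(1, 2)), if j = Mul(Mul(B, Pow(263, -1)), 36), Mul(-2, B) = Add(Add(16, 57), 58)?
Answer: Mul(Rational(1, 263), Pow(3208332529, Rational(1, 2))) ≈ 215.37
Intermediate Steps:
B = Rational(-131, 2) (B = Mul(Rational(-1, 2), Add(Add(16, 57), 58)) = Mul(Rational(-1, 2), Add(73, 58)) = Mul(Rational(-1, 2), 131) = Rational(-131, 2) ≈ -65.500)
j = Rational(-2358, 263) (j = Mul(Mul(Rational(-131, 2), Pow(263, -1)), 36) = Mul(Mul(Rational(-131, 2), Rational(1, 263)), 36) = Mul(Rational(-131, 526), 36) = Rational(-2358, 263) ≈ -8.9658)
Pow(Add(30104, Add(16271, Mul(-1, j))), Rational(1, 2)) = Pow(Add(30104, Add(16271, Mul(-1, Rational(-2358, 263)))), Rational(1, 2)) = Pow(Add(30104, Add(16271, Rational(2358, 263))), Rational(1, 2)) = Pow(Add(30104, Rational(4281631, 263)), Rational(1, 2)) = Pow(Rational(12198983, 263), Rational(1, 2)) = Mul(Rational(1, 263), Pow(3208332529, Rational(1, 2)))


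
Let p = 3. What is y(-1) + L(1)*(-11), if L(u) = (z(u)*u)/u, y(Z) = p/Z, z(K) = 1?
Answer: -14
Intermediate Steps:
y(Z) = 3/Z
L(u) = 1 (L(u) = (1*u)/u = u/u = 1)
y(-1) + L(1)*(-11) = 3/(-1) + 1*(-11) = 3*(-1) - 11 = -3 - 11 = -14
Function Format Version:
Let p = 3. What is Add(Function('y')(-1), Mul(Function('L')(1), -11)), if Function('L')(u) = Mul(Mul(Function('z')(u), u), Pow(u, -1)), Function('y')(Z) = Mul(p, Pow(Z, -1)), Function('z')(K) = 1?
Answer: -14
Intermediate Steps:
Function('y')(Z) = Mul(3, Pow(Z, -1))
Function('L')(u) = 1 (Function('L')(u) = Mul(Mul(1, u), Pow(u, -1)) = Mul(u, Pow(u, -1)) = 1)
Add(Function('y')(-1), Mul(Function('L')(1), -11)) = Add(Mul(3, Pow(-1, -1)), Mul(1, -11)) = Add(Mul(3, -1), -11) = Add(-3, -11) = -14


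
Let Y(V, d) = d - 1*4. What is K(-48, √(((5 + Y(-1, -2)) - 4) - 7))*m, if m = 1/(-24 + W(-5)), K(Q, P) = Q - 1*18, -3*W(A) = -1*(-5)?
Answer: 18/7 ≈ 2.5714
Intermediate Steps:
Y(V, d) = -4 + d (Y(V, d) = d - 4 = -4 + d)
W(A) = -5/3 (W(A) = -(-1)*(-5)/3 = -⅓*5 = -5/3)
K(Q, P) = -18 + Q (K(Q, P) = Q - 18 = -18 + Q)
m = -3/77 (m = 1/(-24 - 5/3) = 1/(-77/3) = -3/77 ≈ -0.038961)
K(-48, √(((5 + Y(-1, -2)) - 4) - 7))*m = (-18 - 48)*(-3/77) = -66*(-3/77) = 18/7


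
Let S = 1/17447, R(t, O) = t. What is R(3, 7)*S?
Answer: 3/17447 ≈ 0.00017195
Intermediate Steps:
S = 1/17447 ≈ 5.7316e-5
R(3, 7)*S = 3*(1/17447) = 3/17447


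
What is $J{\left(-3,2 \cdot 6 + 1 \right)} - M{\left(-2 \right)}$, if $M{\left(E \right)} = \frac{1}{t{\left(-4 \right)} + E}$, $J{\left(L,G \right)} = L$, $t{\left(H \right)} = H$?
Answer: $- \frac{17}{6} \approx -2.8333$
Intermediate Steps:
$M{\left(E \right)} = \frac{1}{-4 + E}$
$J{\left(-3,2 \cdot 6 + 1 \right)} - M{\left(-2 \right)} = -3 - \frac{1}{-4 - 2} = -3 - \frac{1}{-6} = -3 - - \frac{1}{6} = -3 + \frac{1}{6} = - \frac{17}{6}$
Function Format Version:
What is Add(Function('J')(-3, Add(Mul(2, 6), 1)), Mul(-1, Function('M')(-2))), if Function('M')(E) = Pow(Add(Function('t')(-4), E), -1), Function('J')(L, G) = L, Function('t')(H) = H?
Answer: Rational(-17, 6) ≈ -2.8333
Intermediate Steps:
Function('M')(E) = Pow(Add(-4, E), -1)
Add(Function('J')(-3, Add(Mul(2, 6), 1)), Mul(-1, Function('M')(-2))) = Add(-3, Mul(-1, Pow(Add(-4, -2), -1))) = Add(-3, Mul(-1, Pow(-6, -1))) = Add(-3, Mul(-1, Rational(-1, 6))) = Add(-3, Rational(1, 6)) = Rational(-17, 6)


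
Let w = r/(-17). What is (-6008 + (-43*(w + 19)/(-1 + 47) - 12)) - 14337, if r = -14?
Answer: -15933665/782 ≈ -20376.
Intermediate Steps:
w = 14/17 (w = -14/(-17) = -14*(-1/17) = 14/17 ≈ 0.82353)
(-6008 + (-43*(w + 19)/(-1 + 47) - 12)) - 14337 = (-6008 + (-43*(14/17 + 19)/(-1 + 47) - 12)) - 14337 = (-6008 + (-14491/(17*46) - 12)) - 14337 = (-6008 + (-43*337/782 - 12)) - 14337 = (-6008 + (-14491/782 - 12)) - 14337 = (-6008 - 23875/782) - 14337 = -4722131/782 - 14337 = -15933665/782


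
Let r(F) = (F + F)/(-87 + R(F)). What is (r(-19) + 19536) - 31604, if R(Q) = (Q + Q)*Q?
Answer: -7663218/635 ≈ -12068.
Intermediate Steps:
R(Q) = 2*Q² (R(Q) = (2*Q)*Q = 2*Q²)
r(F) = 2*F/(-87 + 2*F²) (r(F) = (F + F)/(-87 + 2*F²) = (2*F)/(-87 + 2*F²) = 2*F/(-87 + 2*F²))
(r(-19) + 19536) - 31604 = (2*(-19)/(-87 + 2*(-19)²) + 19536) - 31604 = (2*(-19)/(-87 + 2*361) + 19536) - 31604 = (2*(-19)/(-87 + 722) + 19536) - 31604 = (2*(-19)/635 + 19536) - 31604 = (2*(-19)*(1/635) + 19536) - 31604 = (-38/635 + 19536) - 31604 = 12405322/635 - 31604 = -7663218/635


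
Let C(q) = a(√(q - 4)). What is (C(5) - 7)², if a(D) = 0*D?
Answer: 49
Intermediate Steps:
a(D) = 0
C(q) = 0
(C(5) - 7)² = (0 - 7)² = (-7)² = 49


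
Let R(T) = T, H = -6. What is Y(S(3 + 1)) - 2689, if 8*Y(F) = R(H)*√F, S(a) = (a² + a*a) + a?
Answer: -5387/2 ≈ -2693.5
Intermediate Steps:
S(a) = a + 2*a² (S(a) = (a² + a²) + a = 2*a² + a = a + 2*a²)
Y(F) = -3*√F/4 (Y(F) = (-6*√F)/8 = -3*√F/4)
Y(S(3 + 1)) - 2689 = -3*√(1 + 2*(3 + 1))*√(3 + 1)/4 - 2689 = -3*2*√(1 + 2*4)/4 - 2689 = -3*2*√(1 + 8)/4 - 2689 = -3*√(4*9)/4 - 2689 = -3*√36/4 - 2689 = -¾*6 - 2689 = -9/2 - 2689 = -5387/2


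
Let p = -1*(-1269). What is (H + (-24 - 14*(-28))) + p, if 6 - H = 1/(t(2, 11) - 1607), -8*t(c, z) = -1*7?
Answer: 21110915/12849 ≈ 1643.0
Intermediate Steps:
p = 1269
t(c, z) = 7/8 (t(c, z) = -(-1)*7/8 = -1/8*(-7) = 7/8)
H = 77102/12849 (H = 6 - 1/(7/8 - 1607) = 6 - 1/(-12849/8) = 6 - 1*(-8/12849) = 6 + 8/12849 = 77102/12849 ≈ 6.0006)
(H + (-24 - 14*(-28))) + p = (77102/12849 + (-24 - 14*(-28))) + 1269 = (77102/12849 + (-24 + 392)) + 1269 = (77102/12849 + 368) + 1269 = 4805534/12849 + 1269 = 21110915/12849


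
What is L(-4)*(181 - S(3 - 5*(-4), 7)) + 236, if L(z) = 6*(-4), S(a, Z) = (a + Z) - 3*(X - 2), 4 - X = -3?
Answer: -3748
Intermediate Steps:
X = 7 (X = 4 - 1*(-3) = 4 + 3 = 7)
S(a, Z) = -15 + Z + a (S(a, Z) = (a + Z) - 3*(7 - 2) = (Z + a) - 3*5 = (Z + a) - 15 = -15 + Z + a)
L(z) = -24
L(-4)*(181 - S(3 - 5*(-4), 7)) + 236 = -24*(181 - (-15 + 7 + (3 - 5*(-4)))) + 236 = -24*(181 - (-15 + 7 + (3 + 20))) + 236 = -24*(181 - (-15 + 7 + 23)) + 236 = -24*(181 - 1*15) + 236 = -24*(181 - 15) + 236 = -24*166 + 236 = -3984 + 236 = -3748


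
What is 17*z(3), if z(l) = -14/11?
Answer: -238/11 ≈ -21.636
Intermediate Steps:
z(l) = -14/11 (z(l) = -14*1/11 = -14/11)
17*z(3) = 17*(-14/11) = -238/11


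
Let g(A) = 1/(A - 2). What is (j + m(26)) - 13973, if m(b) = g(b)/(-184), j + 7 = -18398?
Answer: -142981249/4416 ≈ -32378.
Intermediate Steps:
j = -18405 (j = -7 - 18398 = -18405)
g(A) = 1/(-2 + A)
m(b) = -1/(184*(-2 + b)) (m(b) = 1/((-2 + b)*(-184)) = -1/184/(-2 + b) = -1/(184*(-2 + b)))
(j + m(26)) - 13973 = (-18405 - 1/(-368 + 184*26)) - 13973 = (-18405 - 1/(-368 + 4784)) - 13973 = (-18405 - 1/4416) - 13973 = -81276481/4416 - 13973 = -142981249/4416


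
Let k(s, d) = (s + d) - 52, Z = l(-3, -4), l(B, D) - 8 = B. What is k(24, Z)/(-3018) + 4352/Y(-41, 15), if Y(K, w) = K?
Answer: -13133393/123738 ≈ -106.14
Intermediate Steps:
l(B, D) = 8 + B
Z = 5 (Z = 8 - 3 = 5)
k(s, d) = -52 + d + s (k(s, d) = (d + s) - 52 = -52 + d + s)
k(24, Z)/(-3018) + 4352/Y(-41, 15) = (-52 + 5 + 24)/(-3018) + 4352/(-41) = -23*(-1/3018) + 4352*(-1/41) = 23/3018 - 4352/41 = -13133393/123738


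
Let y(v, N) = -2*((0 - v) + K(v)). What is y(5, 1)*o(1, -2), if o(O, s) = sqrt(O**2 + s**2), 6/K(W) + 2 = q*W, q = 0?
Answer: 16*sqrt(5) ≈ 35.777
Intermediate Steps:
K(W) = -3 (K(W) = 6/(-2 + 0*W) = 6/(-2 + 0) = 6/(-2) = 6*(-1/2) = -3)
y(v, N) = 6 + 2*v (y(v, N) = -2*((0 - v) - 3) = -2*(-v - 3) = -2*(-3 - v) = 6 + 2*v)
y(5, 1)*o(1, -2) = (6 + 2*5)*sqrt(1**2 + (-2)**2) = (6 + 10)*sqrt(1 + 4) = 16*sqrt(5)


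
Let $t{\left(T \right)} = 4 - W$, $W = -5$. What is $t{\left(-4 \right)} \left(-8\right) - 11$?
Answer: $-83$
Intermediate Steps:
$t{\left(T \right)} = 9$ ($t{\left(T \right)} = 4 - -5 = 4 + 5 = 9$)
$t{\left(-4 \right)} \left(-8\right) - 11 = 9 \left(-8\right) - 11 = -72 - 11 = -83$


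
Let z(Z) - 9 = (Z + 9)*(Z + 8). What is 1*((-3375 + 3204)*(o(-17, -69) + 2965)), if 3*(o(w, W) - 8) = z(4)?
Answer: -517788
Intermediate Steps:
z(Z) = 9 + (8 + Z)*(9 + Z) (z(Z) = 9 + (Z + 9)*(Z + 8) = 9 + (9 + Z)*(8 + Z) = 9 + (8 + Z)*(9 + Z))
o(w, W) = 63 (o(w, W) = 8 + (81 + 4² + 17*4)/3 = 8 + (81 + 16 + 68)/3 = 8 + (⅓)*165 = 8 + 55 = 63)
1*((-3375 + 3204)*(o(-17, -69) + 2965)) = 1*((-3375 + 3204)*(63 + 2965)) = 1*(-171*3028) = 1*(-517788) = -517788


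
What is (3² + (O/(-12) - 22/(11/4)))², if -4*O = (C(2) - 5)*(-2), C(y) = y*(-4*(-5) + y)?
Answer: 25/64 ≈ 0.39063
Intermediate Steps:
C(y) = y*(20 + y)
O = 39/2 (O = -(2*(20 + 2) - 5)*(-2)/4 = -(2*22 - 5)*(-2)/4 = -(44 - 5)*(-2)/4 = -39*(-2)/4 = -¼*(-78) = 39/2 ≈ 19.500)
(3² + (O/(-12) - 22/(11/4)))² = (3² + ((39/2)/(-12) - 22/(11/4)))² = (9 + ((39/2)*(-1/12) - 22/(11*(¼))))² = (9 + (-13/8 - 22/11/4))² = (9 + (-13/8 - 22*4/11))² = (9 + (-13/8 - 8))² = (9 - 77/8)² = (-5/8)² = 25/64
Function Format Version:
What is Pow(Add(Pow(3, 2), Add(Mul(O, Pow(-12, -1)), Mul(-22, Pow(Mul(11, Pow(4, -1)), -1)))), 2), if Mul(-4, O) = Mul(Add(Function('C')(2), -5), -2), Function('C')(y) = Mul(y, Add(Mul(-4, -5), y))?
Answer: Rational(25, 64) ≈ 0.39063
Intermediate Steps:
Function('C')(y) = Mul(y, Add(20, y))
O = Rational(39, 2) (O = Mul(Rational(-1, 4), Mul(Add(Mul(2, Add(20, 2)), -5), -2)) = Mul(Rational(-1, 4), Mul(Add(Mul(2, 22), -5), -2)) = Mul(Rational(-1, 4), Mul(Add(44, -5), -2)) = Mul(Rational(-1, 4), Mul(39, -2)) = Mul(Rational(-1, 4), -78) = Rational(39, 2) ≈ 19.500)
Pow(Add(Pow(3, 2), Add(Mul(O, Pow(-12, -1)), Mul(-22, Pow(Mul(11, Pow(4, -1)), -1)))), 2) = Pow(Add(Pow(3, 2), Add(Mul(Rational(39, 2), Pow(-12, -1)), Mul(-22, Pow(Mul(11, Pow(4, -1)), -1)))), 2) = Pow(Add(9, Add(Mul(Rational(39, 2), Rational(-1, 12)), Mul(-22, Pow(Mul(11, Rational(1, 4)), -1)))), 2) = Pow(Add(9, Add(Rational(-13, 8), Mul(-22, Pow(Rational(11, 4), -1)))), 2) = Pow(Add(9, Add(Rational(-13, 8), Mul(-22, Rational(4, 11)))), 2) = Pow(Add(9, Add(Rational(-13, 8), -8)), 2) = Pow(Add(9, Rational(-77, 8)), 2) = Pow(Rational(-5, 8), 2) = Rational(25, 64)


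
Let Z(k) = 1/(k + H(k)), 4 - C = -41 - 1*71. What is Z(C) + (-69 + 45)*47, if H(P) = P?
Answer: -261695/232 ≈ -1128.0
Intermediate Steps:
C = 116 (C = 4 - (-41 - 1*71) = 4 - (-41 - 71) = 4 - 1*(-112) = 4 + 112 = 116)
Z(k) = 1/(2*k) (Z(k) = 1/(k + k) = 1/(2*k))
Z(C) + (-69 + 45)*47 = (1/2)/116 + (-69 + 45)*47 = (1/2)*(1/116) - 24*47 = 1/232 - 1128 = -261695/232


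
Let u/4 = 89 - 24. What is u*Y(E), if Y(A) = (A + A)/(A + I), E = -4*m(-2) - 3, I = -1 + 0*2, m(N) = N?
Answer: 650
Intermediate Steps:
I = -1 (I = -1 + 0 = -1)
E = 5 (E = -4*(-2) - 3 = 8 - 3 = 5)
u = 260 (u = 4*(89 - 24) = 4*65 = 260)
Y(A) = 2*A/(-1 + A) (Y(A) = (A + A)/(A - 1) = (2*A)/(-1 + A) = 2*A/(-1 + A))
u*Y(E) = 260*(2*5/(-1 + 5)) = 260*(2*5/4) = 260*(2*5*(¼)) = 260*(5/2) = 650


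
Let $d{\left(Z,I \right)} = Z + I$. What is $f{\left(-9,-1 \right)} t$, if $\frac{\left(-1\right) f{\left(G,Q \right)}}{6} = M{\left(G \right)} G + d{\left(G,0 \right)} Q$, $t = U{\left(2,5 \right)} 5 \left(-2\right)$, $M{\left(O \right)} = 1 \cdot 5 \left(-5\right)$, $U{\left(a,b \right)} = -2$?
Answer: $-28080$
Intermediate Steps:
$M{\left(O \right)} = -25$ ($M{\left(O \right)} = 5 \left(-5\right) = -25$)
$t = 20$ ($t = \left(-2\right) 5 \left(-2\right) = \left(-10\right) \left(-2\right) = 20$)
$d{\left(Z,I \right)} = I + Z$
$f{\left(G,Q \right)} = 150 G - 6 G Q$ ($f{\left(G,Q \right)} = - 6 \left(- 25 G + \left(0 + G\right) Q\right) = - 6 \left(- 25 G + G Q\right) = 150 G - 6 G Q$)
$f{\left(-9,-1 \right)} t = 6 \left(-9\right) \left(25 - -1\right) 20 = 6 \left(-9\right) \left(25 + 1\right) 20 = 6 \left(-9\right) 26 \cdot 20 = \left(-1404\right) 20 = -28080$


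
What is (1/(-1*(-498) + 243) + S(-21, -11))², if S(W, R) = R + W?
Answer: 562211521/549081 ≈ 1023.9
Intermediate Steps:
(1/(-1*(-498) + 243) + S(-21, -11))² = (1/(-1*(-498) + 243) + (-11 - 21))² = (1/(498 + 243) - 32)² = (1/741 - 32)² = (-23711/741)² = 562211521/549081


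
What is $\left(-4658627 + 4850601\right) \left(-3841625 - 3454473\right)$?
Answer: $-1400661117452$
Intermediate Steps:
$\left(-4658627 + 4850601\right) \left(-3841625 - 3454473\right) = 191974 \left(-7296098\right) = -1400661117452$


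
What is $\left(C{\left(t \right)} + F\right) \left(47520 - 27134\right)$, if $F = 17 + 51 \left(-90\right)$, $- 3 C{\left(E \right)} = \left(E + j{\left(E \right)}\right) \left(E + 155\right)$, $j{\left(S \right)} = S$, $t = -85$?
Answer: $- \frac{37082134}{3} \approx -1.2361 \cdot 10^{7}$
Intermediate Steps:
$C{\left(E \right)} = - \frac{2 E \left(155 + E\right)}{3}$ ($C{\left(E \right)} = - \frac{\left(E + E\right) \left(E + 155\right)}{3} = - \frac{2 E \left(155 + E\right)}{3}$)
$F = -4573$ ($F = 17 - 4590 = -4573$)
$\left(C{\left(t \right)} + F\right) \left(47520 - 27134\right) = \left(\frac{2}{3} \left(-85\right) \left(-155 - -85\right) - 4573\right) \left(47520 - 27134\right) = \left(\frac{2}{3} \left(-85\right) \left(-155 + 85\right) - 4573\right) 20386 = \left(\frac{2}{3} \left(-85\right) \left(-70\right) - 4573\right) 20386 = \left(\frac{11900}{3} - 4573\right) 20386 = \left(- \frac{1819}{3}\right) 20386 = - \frac{37082134}{3}$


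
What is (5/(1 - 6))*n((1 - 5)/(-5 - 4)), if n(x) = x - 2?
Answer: 14/9 ≈ 1.5556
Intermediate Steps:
n(x) = -2 + x
(5/(1 - 6))*n((1 - 5)/(-5 - 4)) = (5/(1 - 6))*(-2 + (1 - 5)/(-5 - 4)) = (5/(-5))*(-2 - 4/(-9)) = (-⅕*5)*(-2 - 4*(-⅑)) = -(-2 + 4/9) = -1*(-14/9) = 14/9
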